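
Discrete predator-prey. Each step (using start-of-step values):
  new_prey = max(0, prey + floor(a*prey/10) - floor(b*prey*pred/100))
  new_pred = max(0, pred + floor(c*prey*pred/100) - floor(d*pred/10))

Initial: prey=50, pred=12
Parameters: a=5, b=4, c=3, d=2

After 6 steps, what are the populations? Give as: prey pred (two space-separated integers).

Step 1: prey: 50+25-24=51; pred: 12+18-2=28
Step 2: prey: 51+25-57=19; pred: 28+42-5=65
Step 3: prey: 19+9-49=0; pred: 65+37-13=89
Step 4: prey: 0+0-0=0; pred: 89+0-17=72
Step 5: prey: 0+0-0=0; pred: 72+0-14=58
Step 6: prey: 0+0-0=0; pred: 58+0-11=47

Answer: 0 47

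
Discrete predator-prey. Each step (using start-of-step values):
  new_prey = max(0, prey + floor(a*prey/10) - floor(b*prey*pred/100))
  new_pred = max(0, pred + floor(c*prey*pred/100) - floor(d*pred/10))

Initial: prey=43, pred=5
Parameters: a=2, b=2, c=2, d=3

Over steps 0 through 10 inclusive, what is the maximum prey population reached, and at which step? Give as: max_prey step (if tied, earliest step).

Answer: 49 2

Derivation:
Step 1: prey: 43+8-4=47; pred: 5+4-1=8
Step 2: prey: 47+9-7=49; pred: 8+7-2=13
Step 3: prey: 49+9-12=46; pred: 13+12-3=22
Step 4: prey: 46+9-20=35; pred: 22+20-6=36
Step 5: prey: 35+7-25=17; pred: 36+25-10=51
Step 6: prey: 17+3-17=3; pred: 51+17-15=53
Step 7: prey: 3+0-3=0; pred: 53+3-15=41
Step 8: prey: 0+0-0=0; pred: 41+0-12=29
Step 9: prey: 0+0-0=0; pred: 29+0-8=21
Step 10: prey: 0+0-0=0; pred: 21+0-6=15
Max prey = 49 at step 2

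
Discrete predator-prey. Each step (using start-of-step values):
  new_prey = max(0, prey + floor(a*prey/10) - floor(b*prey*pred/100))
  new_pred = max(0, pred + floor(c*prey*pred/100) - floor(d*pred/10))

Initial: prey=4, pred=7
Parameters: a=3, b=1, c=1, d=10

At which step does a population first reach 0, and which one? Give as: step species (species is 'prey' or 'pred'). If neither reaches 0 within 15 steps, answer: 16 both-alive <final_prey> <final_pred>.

Answer: 1 pred

Derivation:
Step 1: prey: 4+1-0=5; pred: 7+0-7=0
First extinction: pred at step 1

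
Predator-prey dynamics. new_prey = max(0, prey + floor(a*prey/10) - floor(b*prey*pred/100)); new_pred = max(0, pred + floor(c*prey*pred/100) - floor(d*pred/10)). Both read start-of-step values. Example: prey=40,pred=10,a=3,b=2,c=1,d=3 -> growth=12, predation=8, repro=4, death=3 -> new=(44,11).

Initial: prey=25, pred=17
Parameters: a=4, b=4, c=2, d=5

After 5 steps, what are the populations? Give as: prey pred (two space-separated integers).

Answer: 12 5

Derivation:
Step 1: prey: 25+10-17=18; pred: 17+8-8=17
Step 2: prey: 18+7-12=13; pred: 17+6-8=15
Step 3: prey: 13+5-7=11; pred: 15+3-7=11
Step 4: prey: 11+4-4=11; pred: 11+2-5=8
Step 5: prey: 11+4-3=12; pred: 8+1-4=5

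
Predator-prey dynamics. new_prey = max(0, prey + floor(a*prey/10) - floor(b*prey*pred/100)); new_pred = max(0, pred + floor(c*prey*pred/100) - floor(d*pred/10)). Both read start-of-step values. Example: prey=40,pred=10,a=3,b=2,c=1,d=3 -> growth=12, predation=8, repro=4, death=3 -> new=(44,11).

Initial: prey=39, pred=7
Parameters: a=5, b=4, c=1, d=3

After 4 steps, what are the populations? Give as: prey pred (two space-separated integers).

Step 1: prey: 39+19-10=48; pred: 7+2-2=7
Step 2: prey: 48+24-13=59; pred: 7+3-2=8
Step 3: prey: 59+29-18=70; pred: 8+4-2=10
Step 4: prey: 70+35-28=77; pred: 10+7-3=14

Answer: 77 14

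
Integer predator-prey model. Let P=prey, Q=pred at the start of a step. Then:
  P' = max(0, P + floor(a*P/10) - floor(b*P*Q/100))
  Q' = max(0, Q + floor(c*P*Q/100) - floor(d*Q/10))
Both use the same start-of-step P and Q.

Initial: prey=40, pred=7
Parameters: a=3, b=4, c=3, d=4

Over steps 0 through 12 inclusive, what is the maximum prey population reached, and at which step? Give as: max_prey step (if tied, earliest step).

Answer: 41 1

Derivation:
Step 1: prey: 40+12-11=41; pred: 7+8-2=13
Step 2: prey: 41+12-21=32; pred: 13+15-5=23
Step 3: prey: 32+9-29=12; pred: 23+22-9=36
Step 4: prey: 12+3-17=0; pred: 36+12-14=34
Step 5: prey: 0+0-0=0; pred: 34+0-13=21
Step 6: prey: 0+0-0=0; pred: 21+0-8=13
Step 7: prey: 0+0-0=0; pred: 13+0-5=8
Step 8: prey: 0+0-0=0; pred: 8+0-3=5
Step 9: prey: 0+0-0=0; pred: 5+0-2=3
Step 10: prey: 0+0-0=0; pred: 3+0-1=2
Step 11: prey: 0+0-0=0; pred: 2+0-0=2
Step 12: prey: 0+0-0=0; pred: 2+0-0=2
Max prey = 41 at step 1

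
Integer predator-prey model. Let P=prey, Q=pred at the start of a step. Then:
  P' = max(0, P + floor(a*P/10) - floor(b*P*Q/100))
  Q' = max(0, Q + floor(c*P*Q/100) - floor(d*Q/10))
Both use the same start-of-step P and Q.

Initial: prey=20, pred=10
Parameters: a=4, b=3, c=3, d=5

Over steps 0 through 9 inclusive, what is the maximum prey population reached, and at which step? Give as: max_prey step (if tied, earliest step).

Step 1: prey: 20+8-6=22; pred: 10+6-5=11
Step 2: prey: 22+8-7=23; pred: 11+7-5=13
Step 3: prey: 23+9-8=24; pred: 13+8-6=15
Step 4: prey: 24+9-10=23; pred: 15+10-7=18
Step 5: prey: 23+9-12=20; pred: 18+12-9=21
Step 6: prey: 20+8-12=16; pred: 21+12-10=23
Step 7: prey: 16+6-11=11; pred: 23+11-11=23
Step 8: prey: 11+4-7=8; pred: 23+7-11=19
Step 9: prey: 8+3-4=7; pred: 19+4-9=14
Max prey = 24 at step 3

Answer: 24 3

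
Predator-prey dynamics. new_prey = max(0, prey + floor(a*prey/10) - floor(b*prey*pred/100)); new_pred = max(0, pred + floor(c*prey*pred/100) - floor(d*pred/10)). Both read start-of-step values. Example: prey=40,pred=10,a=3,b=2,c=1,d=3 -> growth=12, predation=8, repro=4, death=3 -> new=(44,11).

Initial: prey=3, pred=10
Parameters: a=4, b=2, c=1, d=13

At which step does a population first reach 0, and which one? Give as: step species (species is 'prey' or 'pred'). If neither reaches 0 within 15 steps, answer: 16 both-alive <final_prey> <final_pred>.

Step 1: prey: 3+1-0=4; pred: 10+0-13=0
First extinction: pred at step 1

Answer: 1 pred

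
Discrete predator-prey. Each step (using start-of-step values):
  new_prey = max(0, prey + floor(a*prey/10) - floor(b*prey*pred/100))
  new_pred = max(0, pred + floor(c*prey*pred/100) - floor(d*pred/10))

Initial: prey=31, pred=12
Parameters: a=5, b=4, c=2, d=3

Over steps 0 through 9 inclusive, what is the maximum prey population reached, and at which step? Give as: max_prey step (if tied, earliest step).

Answer: 32 1

Derivation:
Step 1: prey: 31+15-14=32; pred: 12+7-3=16
Step 2: prey: 32+16-20=28; pred: 16+10-4=22
Step 3: prey: 28+14-24=18; pred: 22+12-6=28
Step 4: prey: 18+9-20=7; pred: 28+10-8=30
Step 5: prey: 7+3-8=2; pred: 30+4-9=25
Step 6: prey: 2+1-2=1; pred: 25+1-7=19
Step 7: prey: 1+0-0=1; pred: 19+0-5=14
Step 8: prey: 1+0-0=1; pred: 14+0-4=10
Step 9: prey: 1+0-0=1; pred: 10+0-3=7
Max prey = 32 at step 1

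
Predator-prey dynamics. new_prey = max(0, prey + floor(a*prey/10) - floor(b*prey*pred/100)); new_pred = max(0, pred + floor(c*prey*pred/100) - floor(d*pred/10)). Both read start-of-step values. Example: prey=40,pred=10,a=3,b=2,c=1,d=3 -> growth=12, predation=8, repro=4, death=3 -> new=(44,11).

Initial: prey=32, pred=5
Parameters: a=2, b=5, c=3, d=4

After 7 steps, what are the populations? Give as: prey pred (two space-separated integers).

Answer: 2 6

Derivation:
Step 1: prey: 32+6-8=30; pred: 5+4-2=7
Step 2: prey: 30+6-10=26; pred: 7+6-2=11
Step 3: prey: 26+5-14=17; pred: 11+8-4=15
Step 4: prey: 17+3-12=8; pred: 15+7-6=16
Step 5: prey: 8+1-6=3; pred: 16+3-6=13
Step 6: prey: 3+0-1=2; pred: 13+1-5=9
Step 7: prey: 2+0-0=2; pred: 9+0-3=6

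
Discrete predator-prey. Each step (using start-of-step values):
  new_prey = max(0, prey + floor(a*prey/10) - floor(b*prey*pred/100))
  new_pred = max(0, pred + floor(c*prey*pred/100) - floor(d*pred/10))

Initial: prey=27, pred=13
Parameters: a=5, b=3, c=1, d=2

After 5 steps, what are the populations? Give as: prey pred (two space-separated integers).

Answer: 29 23

Derivation:
Step 1: prey: 27+13-10=30; pred: 13+3-2=14
Step 2: prey: 30+15-12=33; pred: 14+4-2=16
Step 3: prey: 33+16-15=34; pred: 16+5-3=18
Step 4: prey: 34+17-18=33; pred: 18+6-3=21
Step 5: prey: 33+16-20=29; pred: 21+6-4=23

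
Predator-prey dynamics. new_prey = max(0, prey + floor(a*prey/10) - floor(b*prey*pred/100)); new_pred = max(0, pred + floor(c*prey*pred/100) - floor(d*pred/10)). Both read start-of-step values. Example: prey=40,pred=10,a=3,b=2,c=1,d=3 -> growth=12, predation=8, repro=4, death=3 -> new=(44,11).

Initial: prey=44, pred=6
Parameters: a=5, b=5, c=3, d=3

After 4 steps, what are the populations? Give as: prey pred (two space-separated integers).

Step 1: prey: 44+22-13=53; pred: 6+7-1=12
Step 2: prey: 53+26-31=48; pred: 12+19-3=28
Step 3: prey: 48+24-67=5; pred: 28+40-8=60
Step 4: prey: 5+2-15=0; pred: 60+9-18=51

Answer: 0 51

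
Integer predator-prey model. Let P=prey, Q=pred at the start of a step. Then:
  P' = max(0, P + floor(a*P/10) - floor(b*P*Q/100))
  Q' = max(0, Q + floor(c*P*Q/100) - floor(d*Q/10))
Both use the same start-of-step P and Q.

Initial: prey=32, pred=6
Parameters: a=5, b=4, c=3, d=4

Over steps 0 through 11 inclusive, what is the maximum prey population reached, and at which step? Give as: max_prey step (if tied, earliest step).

Step 1: prey: 32+16-7=41; pred: 6+5-2=9
Step 2: prey: 41+20-14=47; pred: 9+11-3=17
Step 3: prey: 47+23-31=39; pred: 17+23-6=34
Step 4: prey: 39+19-53=5; pred: 34+39-13=60
Step 5: prey: 5+2-12=0; pred: 60+9-24=45
Step 6: prey: 0+0-0=0; pred: 45+0-18=27
Step 7: prey: 0+0-0=0; pred: 27+0-10=17
Step 8: prey: 0+0-0=0; pred: 17+0-6=11
Step 9: prey: 0+0-0=0; pred: 11+0-4=7
Step 10: prey: 0+0-0=0; pred: 7+0-2=5
Step 11: prey: 0+0-0=0; pred: 5+0-2=3
Max prey = 47 at step 2

Answer: 47 2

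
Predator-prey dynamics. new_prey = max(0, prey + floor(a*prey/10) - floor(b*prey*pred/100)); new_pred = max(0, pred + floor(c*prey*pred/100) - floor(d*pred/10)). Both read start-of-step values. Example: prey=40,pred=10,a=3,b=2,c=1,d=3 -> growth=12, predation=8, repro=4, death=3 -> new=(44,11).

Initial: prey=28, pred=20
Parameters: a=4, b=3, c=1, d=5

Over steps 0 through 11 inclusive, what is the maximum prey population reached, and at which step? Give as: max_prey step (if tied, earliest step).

Answer: 155 11

Derivation:
Step 1: prey: 28+11-16=23; pred: 20+5-10=15
Step 2: prey: 23+9-10=22; pred: 15+3-7=11
Step 3: prey: 22+8-7=23; pred: 11+2-5=8
Step 4: prey: 23+9-5=27; pred: 8+1-4=5
Step 5: prey: 27+10-4=33; pred: 5+1-2=4
Step 6: prey: 33+13-3=43; pred: 4+1-2=3
Step 7: prey: 43+17-3=57; pred: 3+1-1=3
Step 8: prey: 57+22-5=74; pred: 3+1-1=3
Step 9: prey: 74+29-6=97; pred: 3+2-1=4
Step 10: prey: 97+38-11=124; pred: 4+3-2=5
Step 11: prey: 124+49-18=155; pred: 5+6-2=9
Max prey = 155 at step 11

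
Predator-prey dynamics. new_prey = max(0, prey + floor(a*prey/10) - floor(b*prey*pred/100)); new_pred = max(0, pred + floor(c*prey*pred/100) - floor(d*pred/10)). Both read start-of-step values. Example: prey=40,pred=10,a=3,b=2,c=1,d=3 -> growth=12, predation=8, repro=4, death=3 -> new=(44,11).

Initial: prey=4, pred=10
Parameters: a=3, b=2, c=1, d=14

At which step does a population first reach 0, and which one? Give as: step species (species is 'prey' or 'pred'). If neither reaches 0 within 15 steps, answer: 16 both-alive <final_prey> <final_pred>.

Step 1: prey: 4+1-0=5; pred: 10+0-14=0
First extinction: pred at step 1

Answer: 1 pred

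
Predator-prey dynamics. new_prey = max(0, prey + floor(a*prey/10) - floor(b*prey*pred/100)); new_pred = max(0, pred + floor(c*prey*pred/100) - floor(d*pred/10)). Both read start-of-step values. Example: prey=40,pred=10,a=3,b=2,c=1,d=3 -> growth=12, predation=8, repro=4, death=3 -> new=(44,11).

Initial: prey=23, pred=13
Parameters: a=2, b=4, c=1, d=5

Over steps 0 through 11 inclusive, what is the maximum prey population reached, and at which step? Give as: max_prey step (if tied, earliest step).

Answer: 38 11

Derivation:
Step 1: prey: 23+4-11=16; pred: 13+2-6=9
Step 2: prey: 16+3-5=14; pred: 9+1-4=6
Step 3: prey: 14+2-3=13; pred: 6+0-3=3
Step 4: prey: 13+2-1=14; pred: 3+0-1=2
Step 5: prey: 14+2-1=15; pred: 2+0-1=1
Step 6: prey: 15+3-0=18; pred: 1+0-0=1
Step 7: prey: 18+3-0=21; pred: 1+0-0=1
Step 8: prey: 21+4-0=25; pred: 1+0-0=1
Step 9: prey: 25+5-1=29; pred: 1+0-0=1
Step 10: prey: 29+5-1=33; pred: 1+0-0=1
Step 11: prey: 33+6-1=38; pred: 1+0-0=1
Max prey = 38 at step 11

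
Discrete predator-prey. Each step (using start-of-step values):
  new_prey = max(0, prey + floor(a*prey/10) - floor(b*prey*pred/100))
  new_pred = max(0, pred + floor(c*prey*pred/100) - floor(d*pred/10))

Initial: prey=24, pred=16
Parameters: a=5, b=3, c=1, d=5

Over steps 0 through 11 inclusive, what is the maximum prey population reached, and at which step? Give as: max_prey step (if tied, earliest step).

Answer: 167 9

Derivation:
Step 1: prey: 24+12-11=25; pred: 16+3-8=11
Step 2: prey: 25+12-8=29; pred: 11+2-5=8
Step 3: prey: 29+14-6=37; pred: 8+2-4=6
Step 4: prey: 37+18-6=49; pred: 6+2-3=5
Step 5: prey: 49+24-7=66; pred: 5+2-2=5
Step 6: prey: 66+33-9=90; pred: 5+3-2=6
Step 7: prey: 90+45-16=119; pred: 6+5-3=8
Step 8: prey: 119+59-28=150; pred: 8+9-4=13
Step 9: prey: 150+75-58=167; pred: 13+19-6=26
Step 10: prey: 167+83-130=120; pred: 26+43-13=56
Step 11: prey: 120+60-201=0; pred: 56+67-28=95
Max prey = 167 at step 9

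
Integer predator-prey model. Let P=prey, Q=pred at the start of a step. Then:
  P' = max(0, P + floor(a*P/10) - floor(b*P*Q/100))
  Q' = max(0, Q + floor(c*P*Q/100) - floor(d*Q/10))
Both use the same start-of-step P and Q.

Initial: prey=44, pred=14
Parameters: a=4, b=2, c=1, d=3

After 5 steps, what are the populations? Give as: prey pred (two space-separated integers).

Step 1: prey: 44+17-12=49; pred: 14+6-4=16
Step 2: prey: 49+19-15=53; pred: 16+7-4=19
Step 3: prey: 53+21-20=54; pred: 19+10-5=24
Step 4: prey: 54+21-25=50; pred: 24+12-7=29
Step 5: prey: 50+20-29=41; pred: 29+14-8=35

Answer: 41 35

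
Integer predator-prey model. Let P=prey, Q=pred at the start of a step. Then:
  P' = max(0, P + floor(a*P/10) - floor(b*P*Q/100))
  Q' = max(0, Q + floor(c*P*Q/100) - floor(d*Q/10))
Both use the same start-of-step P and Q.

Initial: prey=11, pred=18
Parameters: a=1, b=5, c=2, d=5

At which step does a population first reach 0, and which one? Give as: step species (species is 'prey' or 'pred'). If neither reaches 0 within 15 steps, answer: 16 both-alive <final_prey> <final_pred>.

Answer: 16 both-alive 2 1

Derivation:
Step 1: prey: 11+1-9=3; pred: 18+3-9=12
Step 2: prey: 3+0-1=2; pred: 12+0-6=6
Step 3: prey: 2+0-0=2; pred: 6+0-3=3
Step 4: prey: 2+0-0=2; pred: 3+0-1=2
Step 5: prey: 2+0-0=2; pred: 2+0-1=1
Step 6: prey: 2+0-0=2; pred: 1+0-0=1
Steps 7-15: state stable at prey=2, pred=1 (no change)
No extinction within 15 steps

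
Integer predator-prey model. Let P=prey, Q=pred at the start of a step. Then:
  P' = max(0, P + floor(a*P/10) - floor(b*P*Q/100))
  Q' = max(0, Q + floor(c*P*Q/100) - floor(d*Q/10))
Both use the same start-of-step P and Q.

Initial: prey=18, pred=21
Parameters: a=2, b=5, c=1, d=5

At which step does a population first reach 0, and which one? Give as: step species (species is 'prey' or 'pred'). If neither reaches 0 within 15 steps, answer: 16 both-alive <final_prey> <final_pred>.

Answer: 16 both-alive 1 1

Derivation:
Step 1: prey: 18+3-18=3; pred: 21+3-10=14
Step 2: prey: 3+0-2=1; pred: 14+0-7=7
Step 3: prey: 1+0-0=1; pred: 7+0-3=4
Step 4: prey: 1+0-0=1; pred: 4+0-2=2
Step 5: prey: 1+0-0=1; pred: 2+0-1=1
Step 6: prey: 1+0-0=1; pred: 1+0-0=1
Steps 7-15: state stable at prey=1, pred=1 (no change)
No extinction within 15 steps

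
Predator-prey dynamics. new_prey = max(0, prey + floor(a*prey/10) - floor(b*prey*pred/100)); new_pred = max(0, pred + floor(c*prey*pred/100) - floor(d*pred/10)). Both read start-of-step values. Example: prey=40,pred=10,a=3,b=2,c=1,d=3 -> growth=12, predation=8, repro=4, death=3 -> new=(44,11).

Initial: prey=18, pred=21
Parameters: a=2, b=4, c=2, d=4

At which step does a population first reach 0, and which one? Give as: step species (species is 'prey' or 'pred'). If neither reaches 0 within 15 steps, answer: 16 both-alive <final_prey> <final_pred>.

Step 1: prey: 18+3-15=6; pred: 21+7-8=20
Step 2: prey: 6+1-4=3; pred: 20+2-8=14
Step 3: prey: 3+0-1=2; pred: 14+0-5=9
Step 4: prey: 2+0-0=2; pred: 9+0-3=6
Step 5: prey: 2+0-0=2; pred: 6+0-2=4
Step 6: prey: 2+0-0=2; pred: 4+0-1=3
Step 7: prey: 2+0-0=2; pred: 3+0-1=2
Step 8: prey: 2+0-0=2; pred: 2+0-0=2
Steps 9-15: state stable at prey=2, pred=2 (no change)
No extinction within 15 steps

Answer: 16 both-alive 2 2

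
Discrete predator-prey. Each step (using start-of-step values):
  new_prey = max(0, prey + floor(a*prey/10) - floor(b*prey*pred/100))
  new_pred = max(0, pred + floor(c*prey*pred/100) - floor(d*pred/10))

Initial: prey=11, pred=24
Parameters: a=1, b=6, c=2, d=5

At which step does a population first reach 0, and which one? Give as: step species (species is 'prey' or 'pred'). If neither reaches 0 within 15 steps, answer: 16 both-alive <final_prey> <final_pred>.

Step 1: prey: 11+1-15=0; pred: 24+5-12=17
First extinction: prey at step 1

Answer: 1 prey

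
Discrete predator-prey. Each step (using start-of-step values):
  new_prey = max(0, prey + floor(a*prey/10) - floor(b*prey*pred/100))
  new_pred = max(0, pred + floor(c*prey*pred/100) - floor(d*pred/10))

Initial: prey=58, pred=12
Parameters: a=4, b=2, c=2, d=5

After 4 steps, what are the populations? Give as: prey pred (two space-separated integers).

Step 1: prey: 58+23-13=68; pred: 12+13-6=19
Step 2: prey: 68+27-25=70; pred: 19+25-9=35
Step 3: prey: 70+28-49=49; pred: 35+49-17=67
Step 4: prey: 49+19-65=3; pred: 67+65-33=99

Answer: 3 99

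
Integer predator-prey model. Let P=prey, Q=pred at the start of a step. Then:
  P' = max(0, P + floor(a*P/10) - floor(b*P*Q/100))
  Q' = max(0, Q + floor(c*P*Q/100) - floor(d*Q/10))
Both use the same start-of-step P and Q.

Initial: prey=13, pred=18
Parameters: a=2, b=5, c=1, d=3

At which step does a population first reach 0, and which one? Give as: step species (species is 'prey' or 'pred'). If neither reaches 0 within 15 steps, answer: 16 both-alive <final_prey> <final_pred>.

Answer: 16 both-alive 1 3

Derivation:
Step 1: prey: 13+2-11=4; pred: 18+2-5=15
Step 2: prey: 4+0-3=1; pred: 15+0-4=11
Step 3: prey: 1+0-0=1; pred: 11+0-3=8
Step 4: prey: 1+0-0=1; pred: 8+0-2=6
Step 5: prey: 1+0-0=1; pred: 6+0-1=5
Step 6: prey: 1+0-0=1; pred: 5+0-1=4
Step 7: prey: 1+0-0=1; pred: 4+0-1=3
Step 8: prey: 1+0-0=1; pred: 3+0-0=3
Steps 9-15: state stable at prey=1, pred=3 (no change)
No extinction within 15 steps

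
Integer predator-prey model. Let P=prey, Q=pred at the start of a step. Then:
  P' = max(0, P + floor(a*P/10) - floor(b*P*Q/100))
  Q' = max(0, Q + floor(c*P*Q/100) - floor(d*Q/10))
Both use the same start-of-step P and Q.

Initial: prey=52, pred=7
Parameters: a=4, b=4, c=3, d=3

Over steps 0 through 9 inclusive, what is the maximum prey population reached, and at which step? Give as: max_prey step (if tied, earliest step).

Answer: 58 1

Derivation:
Step 1: prey: 52+20-14=58; pred: 7+10-2=15
Step 2: prey: 58+23-34=47; pred: 15+26-4=37
Step 3: prey: 47+18-69=0; pred: 37+52-11=78
Step 4: prey: 0+0-0=0; pred: 78+0-23=55
Step 5: prey: 0+0-0=0; pred: 55+0-16=39
Step 6: prey: 0+0-0=0; pred: 39+0-11=28
Step 7: prey: 0+0-0=0; pred: 28+0-8=20
Step 8: prey: 0+0-0=0; pred: 20+0-6=14
Step 9: prey: 0+0-0=0; pred: 14+0-4=10
Max prey = 58 at step 1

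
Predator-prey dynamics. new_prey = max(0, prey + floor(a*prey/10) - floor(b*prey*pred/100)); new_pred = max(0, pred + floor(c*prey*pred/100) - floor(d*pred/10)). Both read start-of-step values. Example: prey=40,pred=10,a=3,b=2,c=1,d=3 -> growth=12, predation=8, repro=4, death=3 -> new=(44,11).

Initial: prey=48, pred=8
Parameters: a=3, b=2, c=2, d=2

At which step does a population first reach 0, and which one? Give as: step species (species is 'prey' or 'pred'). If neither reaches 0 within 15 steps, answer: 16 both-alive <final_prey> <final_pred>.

Step 1: prey: 48+14-7=55; pred: 8+7-1=14
Step 2: prey: 55+16-15=56; pred: 14+15-2=27
Step 3: prey: 56+16-30=42; pred: 27+30-5=52
Step 4: prey: 42+12-43=11; pred: 52+43-10=85
Step 5: prey: 11+3-18=0; pred: 85+18-17=86
First extinction: prey at step 5

Answer: 5 prey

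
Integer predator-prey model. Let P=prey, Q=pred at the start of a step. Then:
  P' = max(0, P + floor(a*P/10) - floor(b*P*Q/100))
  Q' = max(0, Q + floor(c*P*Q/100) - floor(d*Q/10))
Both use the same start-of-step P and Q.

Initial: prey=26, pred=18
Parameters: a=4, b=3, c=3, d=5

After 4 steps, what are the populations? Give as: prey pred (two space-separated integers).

Step 1: prey: 26+10-14=22; pred: 18+14-9=23
Step 2: prey: 22+8-15=15; pred: 23+15-11=27
Step 3: prey: 15+6-12=9; pred: 27+12-13=26
Step 4: prey: 9+3-7=5; pred: 26+7-13=20

Answer: 5 20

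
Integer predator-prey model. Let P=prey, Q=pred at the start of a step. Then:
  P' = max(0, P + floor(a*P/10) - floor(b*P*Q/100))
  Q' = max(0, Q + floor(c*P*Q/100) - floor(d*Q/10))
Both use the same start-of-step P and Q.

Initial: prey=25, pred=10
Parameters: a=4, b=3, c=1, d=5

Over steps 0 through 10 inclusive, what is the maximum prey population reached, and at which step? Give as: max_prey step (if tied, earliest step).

Step 1: prey: 25+10-7=28; pred: 10+2-5=7
Step 2: prey: 28+11-5=34; pred: 7+1-3=5
Step 3: prey: 34+13-5=42; pred: 5+1-2=4
Step 4: prey: 42+16-5=53; pred: 4+1-2=3
Step 5: prey: 53+21-4=70; pred: 3+1-1=3
Step 6: prey: 70+28-6=92; pred: 3+2-1=4
Step 7: prey: 92+36-11=117; pred: 4+3-2=5
Step 8: prey: 117+46-17=146; pred: 5+5-2=8
Step 9: prey: 146+58-35=169; pred: 8+11-4=15
Step 10: prey: 169+67-76=160; pred: 15+25-7=33
Max prey = 169 at step 9

Answer: 169 9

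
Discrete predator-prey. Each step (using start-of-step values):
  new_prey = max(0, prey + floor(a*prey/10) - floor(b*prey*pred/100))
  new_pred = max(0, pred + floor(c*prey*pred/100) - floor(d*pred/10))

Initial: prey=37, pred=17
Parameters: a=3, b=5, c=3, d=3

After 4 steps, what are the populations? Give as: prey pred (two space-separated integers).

Step 1: prey: 37+11-31=17; pred: 17+18-5=30
Step 2: prey: 17+5-25=0; pred: 30+15-9=36
Step 3: prey: 0+0-0=0; pred: 36+0-10=26
Step 4: prey: 0+0-0=0; pred: 26+0-7=19

Answer: 0 19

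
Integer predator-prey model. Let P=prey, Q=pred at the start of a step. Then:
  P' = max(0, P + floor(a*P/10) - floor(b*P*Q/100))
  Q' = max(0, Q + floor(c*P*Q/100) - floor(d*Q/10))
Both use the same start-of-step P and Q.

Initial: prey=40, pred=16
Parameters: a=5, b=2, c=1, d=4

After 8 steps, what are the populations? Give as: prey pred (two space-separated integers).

Answer: 17 52

Derivation:
Step 1: prey: 40+20-12=48; pred: 16+6-6=16
Step 2: prey: 48+24-15=57; pred: 16+7-6=17
Step 3: prey: 57+28-19=66; pred: 17+9-6=20
Step 4: prey: 66+33-26=73; pred: 20+13-8=25
Step 5: prey: 73+36-36=73; pred: 25+18-10=33
Step 6: prey: 73+36-48=61; pred: 33+24-13=44
Step 7: prey: 61+30-53=38; pred: 44+26-17=53
Step 8: prey: 38+19-40=17; pred: 53+20-21=52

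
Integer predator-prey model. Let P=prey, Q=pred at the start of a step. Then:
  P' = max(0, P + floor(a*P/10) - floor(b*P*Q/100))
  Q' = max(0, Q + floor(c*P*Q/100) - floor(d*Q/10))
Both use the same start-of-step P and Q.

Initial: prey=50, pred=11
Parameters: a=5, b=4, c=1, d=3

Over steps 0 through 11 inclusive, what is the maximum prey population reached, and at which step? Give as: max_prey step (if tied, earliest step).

Step 1: prey: 50+25-22=53; pred: 11+5-3=13
Step 2: prey: 53+26-27=52; pred: 13+6-3=16
Step 3: prey: 52+26-33=45; pred: 16+8-4=20
Step 4: prey: 45+22-36=31; pred: 20+9-6=23
Step 5: prey: 31+15-28=18; pred: 23+7-6=24
Step 6: prey: 18+9-17=10; pred: 24+4-7=21
Step 7: prey: 10+5-8=7; pred: 21+2-6=17
Step 8: prey: 7+3-4=6; pred: 17+1-5=13
Step 9: prey: 6+3-3=6; pred: 13+0-3=10
Step 10: prey: 6+3-2=7; pred: 10+0-3=7
Step 11: prey: 7+3-1=9; pred: 7+0-2=5
Max prey = 53 at step 1

Answer: 53 1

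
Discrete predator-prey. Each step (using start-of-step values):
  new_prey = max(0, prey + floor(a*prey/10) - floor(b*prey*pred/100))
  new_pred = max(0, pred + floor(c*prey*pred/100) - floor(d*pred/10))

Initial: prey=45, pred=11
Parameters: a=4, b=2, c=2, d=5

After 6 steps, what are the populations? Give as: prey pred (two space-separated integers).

Step 1: prey: 45+18-9=54; pred: 11+9-5=15
Step 2: prey: 54+21-16=59; pred: 15+16-7=24
Step 3: prey: 59+23-28=54; pred: 24+28-12=40
Step 4: prey: 54+21-43=32; pred: 40+43-20=63
Step 5: prey: 32+12-40=4; pred: 63+40-31=72
Step 6: prey: 4+1-5=0; pred: 72+5-36=41

Answer: 0 41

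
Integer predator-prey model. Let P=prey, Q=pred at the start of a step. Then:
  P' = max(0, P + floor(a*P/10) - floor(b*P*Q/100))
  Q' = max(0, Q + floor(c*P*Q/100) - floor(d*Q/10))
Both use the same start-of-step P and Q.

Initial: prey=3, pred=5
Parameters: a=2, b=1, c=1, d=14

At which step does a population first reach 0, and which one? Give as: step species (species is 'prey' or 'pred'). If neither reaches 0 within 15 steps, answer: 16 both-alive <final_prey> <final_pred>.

Answer: 1 pred

Derivation:
Step 1: prey: 3+0-0=3; pred: 5+0-7=0
First extinction: pred at step 1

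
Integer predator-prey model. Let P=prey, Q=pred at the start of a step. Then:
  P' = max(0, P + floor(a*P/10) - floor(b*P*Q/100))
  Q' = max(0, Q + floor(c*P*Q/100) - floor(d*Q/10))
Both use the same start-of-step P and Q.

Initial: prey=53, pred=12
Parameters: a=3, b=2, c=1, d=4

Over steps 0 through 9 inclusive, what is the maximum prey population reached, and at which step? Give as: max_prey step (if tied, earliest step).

Answer: 57 2

Derivation:
Step 1: prey: 53+15-12=56; pred: 12+6-4=14
Step 2: prey: 56+16-15=57; pred: 14+7-5=16
Step 3: prey: 57+17-18=56; pred: 16+9-6=19
Step 4: prey: 56+16-21=51; pred: 19+10-7=22
Step 5: prey: 51+15-22=44; pred: 22+11-8=25
Step 6: prey: 44+13-22=35; pred: 25+11-10=26
Step 7: prey: 35+10-18=27; pred: 26+9-10=25
Step 8: prey: 27+8-13=22; pred: 25+6-10=21
Step 9: prey: 22+6-9=19; pred: 21+4-8=17
Max prey = 57 at step 2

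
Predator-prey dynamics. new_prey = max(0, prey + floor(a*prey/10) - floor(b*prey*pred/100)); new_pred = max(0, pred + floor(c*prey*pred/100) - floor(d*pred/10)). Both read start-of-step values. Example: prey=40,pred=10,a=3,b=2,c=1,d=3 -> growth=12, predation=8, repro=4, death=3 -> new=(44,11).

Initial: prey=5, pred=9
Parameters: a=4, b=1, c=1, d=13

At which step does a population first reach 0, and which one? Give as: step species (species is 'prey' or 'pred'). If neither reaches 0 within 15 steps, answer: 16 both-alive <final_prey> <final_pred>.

Answer: 1 pred

Derivation:
Step 1: prey: 5+2-0=7; pred: 9+0-11=0
First extinction: pred at step 1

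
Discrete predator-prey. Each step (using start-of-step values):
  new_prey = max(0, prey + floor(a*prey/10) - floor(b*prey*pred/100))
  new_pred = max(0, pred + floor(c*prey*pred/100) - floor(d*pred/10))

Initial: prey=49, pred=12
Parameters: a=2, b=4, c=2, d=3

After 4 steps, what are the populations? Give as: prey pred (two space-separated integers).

Answer: 0 19

Derivation:
Step 1: prey: 49+9-23=35; pred: 12+11-3=20
Step 2: prey: 35+7-28=14; pred: 20+14-6=28
Step 3: prey: 14+2-15=1; pred: 28+7-8=27
Step 4: prey: 1+0-1=0; pred: 27+0-8=19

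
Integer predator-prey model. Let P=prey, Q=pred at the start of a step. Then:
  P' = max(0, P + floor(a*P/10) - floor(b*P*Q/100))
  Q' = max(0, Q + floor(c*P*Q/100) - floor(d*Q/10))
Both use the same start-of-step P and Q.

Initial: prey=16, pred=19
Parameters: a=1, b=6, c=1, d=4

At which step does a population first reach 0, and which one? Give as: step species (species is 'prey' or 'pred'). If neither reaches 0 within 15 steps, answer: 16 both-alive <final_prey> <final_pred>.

Answer: 1 prey

Derivation:
Step 1: prey: 16+1-18=0; pred: 19+3-7=15
First extinction: prey at step 1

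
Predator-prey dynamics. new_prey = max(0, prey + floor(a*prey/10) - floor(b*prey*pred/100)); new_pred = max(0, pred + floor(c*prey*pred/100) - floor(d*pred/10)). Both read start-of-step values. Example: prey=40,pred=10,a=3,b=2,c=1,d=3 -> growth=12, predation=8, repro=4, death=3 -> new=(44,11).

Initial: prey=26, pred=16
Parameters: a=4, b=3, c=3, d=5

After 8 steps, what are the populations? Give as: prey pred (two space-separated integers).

Step 1: prey: 26+10-12=24; pred: 16+12-8=20
Step 2: prey: 24+9-14=19; pred: 20+14-10=24
Step 3: prey: 19+7-13=13; pred: 24+13-12=25
Step 4: prey: 13+5-9=9; pred: 25+9-12=22
Step 5: prey: 9+3-5=7; pred: 22+5-11=16
Step 6: prey: 7+2-3=6; pred: 16+3-8=11
Step 7: prey: 6+2-1=7; pred: 11+1-5=7
Step 8: prey: 7+2-1=8; pred: 7+1-3=5

Answer: 8 5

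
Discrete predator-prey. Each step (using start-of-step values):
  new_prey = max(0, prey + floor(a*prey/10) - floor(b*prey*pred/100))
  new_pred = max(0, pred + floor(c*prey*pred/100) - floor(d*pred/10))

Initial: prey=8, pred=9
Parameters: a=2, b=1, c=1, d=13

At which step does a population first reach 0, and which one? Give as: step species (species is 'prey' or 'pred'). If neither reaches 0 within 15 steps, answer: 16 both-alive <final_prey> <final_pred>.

Answer: 1 pred

Derivation:
Step 1: prey: 8+1-0=9; pred: 9+0-11=0
First extinction: pred at step 1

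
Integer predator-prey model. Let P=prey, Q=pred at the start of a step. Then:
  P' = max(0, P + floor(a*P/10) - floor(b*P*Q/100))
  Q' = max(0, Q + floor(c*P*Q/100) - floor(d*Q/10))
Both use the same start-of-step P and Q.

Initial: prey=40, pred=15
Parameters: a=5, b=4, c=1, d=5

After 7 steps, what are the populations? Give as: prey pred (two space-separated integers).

Step 1: prey: 40+20-24=36; pred: 15+6-7=14
Step 2: prey: 36+18-20=34; pred: 14+5-7=12
Step 3: prey: 34+17-16=35; pred: 12+4-6=10
Step 4: prey: 35+17-14=38; pred: 10+3-5=8
Step 5: prey: 38+19-12=45; pred: 8+3-4=7
Step 6: prey: 45+22-12=55; pred: 7+3-3=7
Step 7: prey: 55+27-15=67; pred: 7+3-3=7

Answer: 67 7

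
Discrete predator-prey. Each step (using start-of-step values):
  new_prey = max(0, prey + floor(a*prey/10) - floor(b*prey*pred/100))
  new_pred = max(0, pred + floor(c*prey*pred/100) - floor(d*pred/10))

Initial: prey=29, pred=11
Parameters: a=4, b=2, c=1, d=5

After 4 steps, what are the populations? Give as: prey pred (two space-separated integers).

Answer: 64 7

Derivation:
Step 1: prey: 29+11-6=34; pred: 11+3-5=9
Step 2: prey: 34+13-6=41; pred: 9+3-4=8
Step 3: prey: 41+16-6=51; pred: 8+3-4=7
Step 4: prey: 51+20-7=64; pred: 7+3-3=7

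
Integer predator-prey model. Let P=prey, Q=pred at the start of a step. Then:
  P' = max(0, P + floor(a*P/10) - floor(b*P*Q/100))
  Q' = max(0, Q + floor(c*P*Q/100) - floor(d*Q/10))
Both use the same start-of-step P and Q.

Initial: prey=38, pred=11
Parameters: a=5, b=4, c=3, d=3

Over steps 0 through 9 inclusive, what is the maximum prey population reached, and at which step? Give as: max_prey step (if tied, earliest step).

Answer: 41 1

Derivation:
Step 1: prey: 38+19-16=41; pred: 11+12-3=20
Step 2: prey: 41+20-32=29; pred: 20+24-6=38
Step 3: prey: 29+14-44=0; pred: 38+33-11=60
Step 4: prey: 0+0-0=0; pred: 60+0-18=42
Step 5: prey: 0+0-0=0; pred: 42+0-12=30
Step 6: prey: 0+0-0=0; pred: 30+0-9=21
Step 7: prey: 0+0-0=0; pred: 21+0-6=15
Step 8: prey: 0+0-0=0; pred: 15+0-4=11
Step 9: prey: 0+0-0=0; pred: 11+0-3=8
Max prey = 41 at step 1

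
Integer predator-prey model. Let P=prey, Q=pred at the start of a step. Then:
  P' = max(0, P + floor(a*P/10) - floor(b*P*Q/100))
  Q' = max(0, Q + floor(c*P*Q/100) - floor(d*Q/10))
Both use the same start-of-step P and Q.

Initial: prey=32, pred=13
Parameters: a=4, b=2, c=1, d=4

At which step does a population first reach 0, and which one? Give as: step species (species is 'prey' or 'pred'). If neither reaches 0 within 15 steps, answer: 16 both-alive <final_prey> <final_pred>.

Step 1: prey: 32+12-8=36; pred: 13+4-5=12
Step 2: prey: 36+14-8=42; pred: 12+4-4=12
Step 3: prey: 42+16-10=48; pred: 12+5-4=13
Step 4: prey: 48+19-12=55; pred: 13+6-5=14
Step 5: prey: 55+22-15=62; pred: 14+7-5=16
Step 6: prey: 62+24-19=67; pred: 16+9-6=19
Step 7: prey: 67+26-25=68; pred: 19+12-7=24
Step 8: prey: 68+27-32=63; pred: 24+16-9=31
Step 9: prey: 63+25-39=49; pred: 31+19-12=38
Step 10: prey: 49+19-37=31; pred: 38+18-15=41
Step 11: prey: 31+12-25=18; pred: 41+12-16=37
Step 12: prey: 18+7-13=12; pred: 37+6-14=29
Step 13: prey: 12+4-6=10; pred: 29+3-11=21
Step 14: prey: 10+4-4=10; pred: 21+2-8=15
Step 15: prey: 10+4-3=11; pred: 15+1-6=10
No extinction within 15 steps

Answer: 16 both-alive 11 10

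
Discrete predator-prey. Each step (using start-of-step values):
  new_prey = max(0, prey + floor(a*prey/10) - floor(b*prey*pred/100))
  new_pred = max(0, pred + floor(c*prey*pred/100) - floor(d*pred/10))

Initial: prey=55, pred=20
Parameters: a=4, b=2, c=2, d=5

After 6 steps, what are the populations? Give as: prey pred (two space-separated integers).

Answer: 0 15

Derivation:
Step 1: prey: 55+22-22=55; pred: 20+22-10=32
Step 2: prey: 55+22-35=42; pred: 32+35-16=51
Step 3: prey: 42+16-42=16; pred: 51+42-25=68
Step 4: prey: 16+6-21=1; pred: 68+21-34=55
Step 5: prey: 1+0-1=0; pred: 55+1-27=29
Step 6: prey: 0+0-0=0; pred: 29+0-14=15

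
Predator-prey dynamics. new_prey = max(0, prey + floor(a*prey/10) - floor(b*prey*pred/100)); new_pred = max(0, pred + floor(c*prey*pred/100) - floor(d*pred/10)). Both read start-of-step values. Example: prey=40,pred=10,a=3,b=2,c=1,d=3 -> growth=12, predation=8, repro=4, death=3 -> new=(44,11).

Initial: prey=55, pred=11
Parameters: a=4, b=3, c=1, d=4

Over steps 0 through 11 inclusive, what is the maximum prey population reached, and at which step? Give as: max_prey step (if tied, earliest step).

Step 1: prey: 55+22-18=59; pred: 11+6-4=13
Step 2: prey: 59+23-23=59; pred: 13+7-5=15
Step 3: prey: 59+23-26=56; pred: 15+8-6=17
Step 4: prey: 56+22-28=50; pred: 17+9-6=20
Step 5: prey: 50+20-30=40; pred: 20+10-8=22
Step 6: prey: 40+16-26=30; pred: 22+8-8=22
Step 7: prey: 30+12-19=23; pred: 22+6-8=20
Step 8: prey: 23+9-13=19; pred: 20+4-8=16
Step 9: prey: 19+7-9=17; pred: 16+3-6=13
Step 10: prey: 17+6-6=17; pred: 13+2-5=10
Step 11: prey: 17+6-5=18; pred: 10+1-4=7
Max prey = 59 at step 1

Answer: 59 1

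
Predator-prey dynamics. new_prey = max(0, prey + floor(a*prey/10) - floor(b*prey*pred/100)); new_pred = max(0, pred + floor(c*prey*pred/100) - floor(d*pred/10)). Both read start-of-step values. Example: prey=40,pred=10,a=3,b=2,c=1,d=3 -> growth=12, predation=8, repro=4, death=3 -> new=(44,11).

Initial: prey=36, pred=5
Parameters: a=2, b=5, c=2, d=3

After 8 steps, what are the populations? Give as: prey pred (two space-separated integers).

Step 1: prey: 36+7-9=34; pred: 5+3-1=7
Step 2: prey: 34+6-11=29; pred: 7+4-2=9
Step 3: prey: 29+5-13=21; pred: 9+5-2=12
Step 4: prey: 21+4-12=13; pred: 12+5-3=14
Step 5: prey: 13+2-9=6; pred: 14+3-4=13
Step 6: prey: 6+1-3=4; pred: 13+1-3=11
Step 7: prey: 4+0-2=2; pred: 11+0-3=8
Step 8: prey: 2+0-0=2; pred: 8+0-2=6

Answer: 2 6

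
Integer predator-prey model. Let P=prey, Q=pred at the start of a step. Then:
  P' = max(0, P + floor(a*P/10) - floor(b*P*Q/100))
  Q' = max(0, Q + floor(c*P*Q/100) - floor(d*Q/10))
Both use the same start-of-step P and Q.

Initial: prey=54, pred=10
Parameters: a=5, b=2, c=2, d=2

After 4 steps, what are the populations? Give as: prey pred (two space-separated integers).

Step 1: prey: 54+27-10=71; pred: 10+10-2=18
Step 2: prey: 71+35-25=81; pred: 18+25-3=40
Step 3: prey: 81+40-64=57; pred: 40+64-8=96
Step 4: prey: 57+28-109=0; pred: 96+109-19=186

Answer: 0 186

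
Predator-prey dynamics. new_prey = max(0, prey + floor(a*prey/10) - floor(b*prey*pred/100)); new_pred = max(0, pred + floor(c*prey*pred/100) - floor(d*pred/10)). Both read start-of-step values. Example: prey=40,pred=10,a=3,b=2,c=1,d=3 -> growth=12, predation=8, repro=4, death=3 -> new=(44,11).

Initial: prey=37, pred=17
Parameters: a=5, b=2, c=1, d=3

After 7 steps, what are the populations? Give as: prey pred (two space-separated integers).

Step 1: prey: 37+18-12=43; pred: 17+6-5=18
Step 2: prey: 43+21-15=49; pred: 18+7-5=20
Step 3: prey: 49+24-19=54; pred: 20+9-6=23
Step 4: prey: 54+27-24=57; pred: 23+12-6=29
Step 5: prey: 57+28-33=52; pred: 29+16-8=37
Step 6: prey: 52+26-38=40; pred: 37+19-11=45
Step 7: prey: 40+20-36=24; pred: 45+18-13=50

Answer: 24 50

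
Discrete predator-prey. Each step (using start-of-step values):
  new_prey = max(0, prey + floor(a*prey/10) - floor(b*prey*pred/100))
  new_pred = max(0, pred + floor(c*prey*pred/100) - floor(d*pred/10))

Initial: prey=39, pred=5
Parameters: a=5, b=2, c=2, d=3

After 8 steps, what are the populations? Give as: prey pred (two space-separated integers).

Answer: 0 79

Derivation:
Step 1: prey: 39+19-3=55; pred: 5+3-1=7
Step 2: prey: 55+27-7=75; pred: 7+7-2=12
Step 3: prey: 75+37-18=94; pred: 12+18-3=27
Step 4: prey: 94+47-50=91; pred: 27+50-8=69
Step 5: prey: 91+45-125=11; pred: 69+125-20=174
Step 6: prey: 11+5-38=0; pred: 174+38-52=160
Step 7: prey: 0+0-0=0; pred: 160+0-48=112
Step 8: prey: 0+0-0=0; pred: 112+0-33=79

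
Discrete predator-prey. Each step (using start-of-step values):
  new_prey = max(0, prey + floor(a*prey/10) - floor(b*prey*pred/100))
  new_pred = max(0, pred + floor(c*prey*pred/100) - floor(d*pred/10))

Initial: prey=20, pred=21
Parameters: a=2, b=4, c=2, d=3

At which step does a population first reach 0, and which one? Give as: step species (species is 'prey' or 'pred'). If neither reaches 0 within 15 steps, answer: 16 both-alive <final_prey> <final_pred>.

Step 1: prey: 20+4-16=8; pred: 21+8-6=23
Step 2: prey: 8+1-7=2; pred: 23+3-6=20
Step 3: prey: 2+0-1=1; pred: 20+0-6=14
Step 4: prey: 1+0-0=1; pred: 14+0-4=10
Step 5: prey: 1+0-0=1; pred: 10+0-3=7
Step 6: prey: 1+0-0=1; pred: 7+0-2=5
Step 7: prey: 1+0-0=1; pred: 5+0-1=4
Step 8: prey: 1+0-0=1; pred: 4+0-1=3
Step 9: prey: 1+0-0=1; pred: 3+0-0=3
Steps 10-15: state stable at prey=1, pred=3 (no change)
No extinction within 15 steps

Answer: 16 both-alive 1 3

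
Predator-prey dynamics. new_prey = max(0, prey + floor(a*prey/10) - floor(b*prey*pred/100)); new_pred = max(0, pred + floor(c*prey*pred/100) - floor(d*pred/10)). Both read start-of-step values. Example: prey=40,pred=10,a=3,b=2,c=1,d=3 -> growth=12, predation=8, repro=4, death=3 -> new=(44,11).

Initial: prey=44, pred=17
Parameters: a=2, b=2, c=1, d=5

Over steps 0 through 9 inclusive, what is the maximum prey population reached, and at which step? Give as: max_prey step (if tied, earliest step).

Answer: 47 9

Derivation:
Step 1: prey: 44+8-14=38; pred: 17+7-8=16
Step 2: prey: 38+7-12=33; pred: 16+6-8=14
Step 3: prey: 33+6-9=30; pred: 14+4-7=11
Step 4: prey: 30+6-6=30; pred: 11+3-5=9
Step 5: prey: 30+6-5=31; pred: 9+2-4=7
Step 6: prey: 31+6-4=33; pred: 7+2-3=6
Step 7: prey: 33+6-3=36; pred: 6+1-3=4
Step 8: prey: 36+7-2=41; pred: 4+1-2=3
Step 9: prey: 41+8-2=47; pred: 3+1-1=3
Max prey = 47 at step 9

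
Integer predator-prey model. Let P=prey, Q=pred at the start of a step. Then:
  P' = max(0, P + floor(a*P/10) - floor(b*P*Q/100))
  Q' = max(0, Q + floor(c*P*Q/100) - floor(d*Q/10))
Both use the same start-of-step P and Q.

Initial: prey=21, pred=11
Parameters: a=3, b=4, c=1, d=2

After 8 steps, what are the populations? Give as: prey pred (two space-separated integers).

Answer: 11 7

Derivation:
Step 1: prey: 21+6-9=18; pred: 11+2-2=11
Step 2: prey: 18+5-7=16; pred: 11+1-2=10
Step 3: prey: 16+4-6=14; pred: 10+1-2=9
Step 4: prey: 14+4-5=13; pred: 9+1-1=9
Step 5: prey: 13+3-4=12; pred: 9+1-1=9
Step 6: prey: 12+3-4=11; pred: 9+1-1=9
Step 7: prey: 11+3-3=11; pred: 9+0-1=8
Step 8: prey: 11+3-3=11; pred: 8+0-1=7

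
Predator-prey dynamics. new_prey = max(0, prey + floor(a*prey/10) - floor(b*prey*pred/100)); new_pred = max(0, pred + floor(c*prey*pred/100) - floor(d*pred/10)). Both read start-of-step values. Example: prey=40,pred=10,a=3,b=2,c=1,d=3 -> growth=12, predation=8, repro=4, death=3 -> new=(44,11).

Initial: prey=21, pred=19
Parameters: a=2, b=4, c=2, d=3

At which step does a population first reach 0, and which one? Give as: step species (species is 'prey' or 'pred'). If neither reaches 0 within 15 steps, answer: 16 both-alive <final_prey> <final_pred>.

Step 1: prey: 21+4-15=10; pred: 19+7-5=21
Step 2: prey: 10+2-8=4; pred: 21+4-6=19
Step 3: prey: 4+0-3=1; pred: 19+1-5=15
Step 4: prey: 1+0-0=1; pred: 15+0-4=11
Step 5: prey: 1+0-0=1; pred: 11+0-3=8
Step 6: prey: 1+0-0=1; pred: 8+0-2=6
Step 7: prey: 1+0-0=1; pred: 6+0-1=5
Step 8: prey: 1+0-0=1; pred: 5+0-1=4
Step 9: prey: 1+0-0=1; pred: 4+0-1=3
Step 10: prey: 1+0-0=1; pred: 3+0-0=3
Steps 11-15: state stable at prey=1, pred=3 (no change)
No extinction within 15 steps

Answer: 16 both-alive 1 3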